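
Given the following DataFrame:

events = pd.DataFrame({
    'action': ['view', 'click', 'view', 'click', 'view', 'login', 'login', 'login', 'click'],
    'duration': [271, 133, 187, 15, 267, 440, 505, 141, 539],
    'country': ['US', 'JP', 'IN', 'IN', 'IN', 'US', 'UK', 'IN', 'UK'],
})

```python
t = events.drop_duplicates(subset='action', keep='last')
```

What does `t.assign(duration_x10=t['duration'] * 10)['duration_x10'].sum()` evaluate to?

drop duplicate action (keep=last):
  action  duration country
4   view       267      IN
7  login       141      IN
8  click       539      UK
add column duration_x10 = t['duration'] * 10:
  action  duration country  duration_x10
4   view       267      IN          2670
7  login       141      IN          1410
8  click       539      UK          5390
Finally, sum of column 'duration_x10' = 9470.

9470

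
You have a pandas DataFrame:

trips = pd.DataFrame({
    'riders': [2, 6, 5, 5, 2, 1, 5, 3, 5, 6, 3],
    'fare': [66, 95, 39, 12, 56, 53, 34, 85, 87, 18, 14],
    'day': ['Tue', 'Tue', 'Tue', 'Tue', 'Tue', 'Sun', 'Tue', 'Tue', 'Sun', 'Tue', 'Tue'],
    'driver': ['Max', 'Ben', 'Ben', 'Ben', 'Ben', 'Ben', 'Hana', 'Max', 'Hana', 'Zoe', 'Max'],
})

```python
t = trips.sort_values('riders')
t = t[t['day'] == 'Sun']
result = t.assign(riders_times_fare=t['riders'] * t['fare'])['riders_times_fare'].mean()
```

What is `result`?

sort by riders:
    riders  fare  day driver
5        1    53  Sun    Ben
0        2    66  Tue    Max
4        2    56  Tue    Ben
7        3    85  Tue    Max
10       3    14  Tue    Max
2        5    39  Tue    Ben
3        5    12  Tue    Ben
6        5    34  Tue   Hana
8        5    87  Sun   Hana
1        6    95  Tue    Ben
9        6    18  Tue    Zoe
filter rows where day == 'Sun':
   riders  fare  day driver
5       1    53  Sun    Ben
8       5    87  Sun   Hana
add column riders_times_fare = t['riders'] * t['fare']:
   riders  fare  day driver  riders_times_fare
5       1    53  Sun    Ben                 53
8       5    87  Sun   Hana                435
Then the mean of column 'riders_times_fare': 244.0

244.0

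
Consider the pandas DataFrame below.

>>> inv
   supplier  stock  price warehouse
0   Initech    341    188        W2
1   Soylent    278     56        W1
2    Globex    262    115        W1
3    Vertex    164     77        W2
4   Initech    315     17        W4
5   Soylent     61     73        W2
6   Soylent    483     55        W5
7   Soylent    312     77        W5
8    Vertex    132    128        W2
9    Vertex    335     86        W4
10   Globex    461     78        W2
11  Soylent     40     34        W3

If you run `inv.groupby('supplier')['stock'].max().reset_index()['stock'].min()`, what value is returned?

335

group by supplier, max of stock:
supplier
Globex     461
Initech    341
Soylent    483
Vertex     335
Name: stock, dtype: int64
reset_index():
  supplier  stock
0   Globex    461
1  Initech    341
2  Soylent    483
3   Vertex    335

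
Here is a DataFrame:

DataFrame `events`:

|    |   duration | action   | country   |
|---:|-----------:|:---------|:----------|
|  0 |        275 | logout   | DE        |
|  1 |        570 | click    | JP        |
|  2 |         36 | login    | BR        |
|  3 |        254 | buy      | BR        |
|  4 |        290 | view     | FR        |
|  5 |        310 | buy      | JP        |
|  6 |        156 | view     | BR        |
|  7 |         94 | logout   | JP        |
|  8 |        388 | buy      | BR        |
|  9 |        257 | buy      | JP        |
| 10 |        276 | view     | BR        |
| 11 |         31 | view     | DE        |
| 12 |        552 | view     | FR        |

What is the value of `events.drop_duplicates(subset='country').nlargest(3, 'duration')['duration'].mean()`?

378.333333333

drop duplicate country (keep=first):
   duration  action country
0       275  logout      DE
1       570   click      JP
2        36   login      BR
4       290    view      FR
take 3 rows with largest duration:
   duration  action country
1       570   click      JP
4       290    view      FR
0       275  logout      DE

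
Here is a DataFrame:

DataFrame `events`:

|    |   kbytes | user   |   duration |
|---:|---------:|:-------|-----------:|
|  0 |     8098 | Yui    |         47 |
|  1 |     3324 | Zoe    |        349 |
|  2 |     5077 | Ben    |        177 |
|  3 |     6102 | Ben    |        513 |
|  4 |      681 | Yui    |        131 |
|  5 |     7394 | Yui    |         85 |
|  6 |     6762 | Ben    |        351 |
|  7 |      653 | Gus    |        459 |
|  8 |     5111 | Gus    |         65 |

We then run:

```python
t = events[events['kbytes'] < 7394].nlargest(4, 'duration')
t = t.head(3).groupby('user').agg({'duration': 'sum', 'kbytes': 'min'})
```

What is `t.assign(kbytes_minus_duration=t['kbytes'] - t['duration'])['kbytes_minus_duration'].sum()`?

5432

filter rows where kbytes < 7394:
   kbytes user  duration
1    3324  Zoe       349
2    5077  Ben       177
3    6102  Ben       513
4     681  Yui       131
6    6762  Ben       351
7     653  Gus       459
8    5111  Gus        65
take 4 rows with largest duration:
   kbytes user  duration
3    6102  Ben       513
7     653  Gus       459
6    6762  Ben       351
1    3324  Zoe       349
take first 3 rows:
   kbytes user  duration
3    6102  Ben       513
7     653  Gus       459
6    6762  Ben       351
group by user: sum(duration), min(kbytes):
      duration  kbytes
user                  
Ben        864    6102
Gus        459     653
add column kbytes_minus_duration = t['kbytes'] - t['duration']:
      duration  kbytes  kbytes_minus_duration
user                                         
Ben        864    6102                   5238
Gus        459     653                    194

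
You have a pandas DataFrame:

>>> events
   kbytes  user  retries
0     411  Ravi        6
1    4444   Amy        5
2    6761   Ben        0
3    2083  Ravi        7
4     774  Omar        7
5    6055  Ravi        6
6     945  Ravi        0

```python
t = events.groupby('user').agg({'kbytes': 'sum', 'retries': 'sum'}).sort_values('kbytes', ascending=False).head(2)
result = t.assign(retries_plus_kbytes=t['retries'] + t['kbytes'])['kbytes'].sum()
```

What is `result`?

16255

group by user: sum(kbytes), sum(retries):
      kbytes  retries
user                 
Amy     4444        5
Ben     6761        0
Omar     774        7
Ravi    9494       19
sort by kbytes descending:
      kbytes  retries
user                 
Ravi    9494       19
Ben     6761        0
Amy     4444        5
Omar     774        7
take first 2 rows:
      kbytes  retries
user                 
Ravi    9494       19
Ben     6761        0
add column retries_plus_kbytes = t['retries'] + t['kbytes']:
      kbytes  retries  retries_plus_kbytes
user                                      
Ravi    9494       19                 9513
Ben     6761        0                 6761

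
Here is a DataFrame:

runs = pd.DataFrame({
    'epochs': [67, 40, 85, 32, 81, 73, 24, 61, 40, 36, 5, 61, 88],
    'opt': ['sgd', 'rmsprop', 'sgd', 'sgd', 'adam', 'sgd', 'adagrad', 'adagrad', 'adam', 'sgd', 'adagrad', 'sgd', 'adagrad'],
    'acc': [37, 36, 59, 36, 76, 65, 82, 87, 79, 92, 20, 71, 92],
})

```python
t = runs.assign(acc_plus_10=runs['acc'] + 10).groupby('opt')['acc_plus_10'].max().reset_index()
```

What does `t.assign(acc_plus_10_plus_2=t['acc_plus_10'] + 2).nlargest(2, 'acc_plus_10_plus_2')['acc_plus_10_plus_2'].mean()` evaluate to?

add column acc_plus_10 = runs['acc'] + 10:
    epochs      opt  acc  acc_plus_10
0       67      sgd   37           47
1       40  rmsprop   36           46
2       85      sgd   59           69
3       32      sgd   36           46
4       81     adam   76           86
5       73      sgd   65           75
6       24  adagrad   82           92
7       61  adagrad   87           97
8       40     adam   79           89
9       36      sgd   92          102
10       5  adagrad   20           30
11      61      sgd   71           81
12      88  adagrad   92          102
group by opt, max of acc_plus_10:
opt
adagrad    102
adam        89
rmsprop     46
sgd        102
Name: acc_plus_10, dtype: int64
reset_index():
       opt  acc_plus_10
0  adagrad          102
1     adam           89
2  rmsprop           46
3      sgd          102
add column acc_plus_10_plus_2 = t['acc_plus_10'] + 2:
       opt  acc_plus_10  acc_plus_10_plus_2
0  adagrad          102                 104
1     adam           89                  91
2  rmsprop           46                  48
3      sgd          102                 104
take 2 rows with largest acc_plus_10_plus_2:
       opt  acc_plus_10  acc_plus_10_plus_2
0  adagrad          102                 104
3      sgd          102                 104

104.0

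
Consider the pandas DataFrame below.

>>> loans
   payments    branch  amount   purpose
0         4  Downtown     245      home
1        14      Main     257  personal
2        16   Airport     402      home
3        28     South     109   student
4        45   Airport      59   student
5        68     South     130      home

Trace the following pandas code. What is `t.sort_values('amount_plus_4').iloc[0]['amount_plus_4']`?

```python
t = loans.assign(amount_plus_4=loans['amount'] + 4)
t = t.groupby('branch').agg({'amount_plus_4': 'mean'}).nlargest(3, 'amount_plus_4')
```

234.5

add column amount_plus_4 = loans['amount'] + 4:
   payments    branch  amount   purpose  amount_plus_4
0         4  Downtown     245      home            249
1        14      Main     257  personal            261
2        16   Airport     402      home            406
3        28     South     109   student            113
4        45   Airport      59   student             63
5        68     South     130      home            134
group by branch, mean of amount_plus_4:
          amount_plus_4
branch                 
Airport           234.5
Downtown          249.0
Main              261.0
South             123.5
take 3 rows with largest amount_plus_4:
          amount_plus_4
branch                 
Main              261.0
Downtown          249.0
Airport           234.5
sort by amount_plus_4:
          amount_plus_4
branch                 
Airport           234.5
Downtown          249.0
Main              261.0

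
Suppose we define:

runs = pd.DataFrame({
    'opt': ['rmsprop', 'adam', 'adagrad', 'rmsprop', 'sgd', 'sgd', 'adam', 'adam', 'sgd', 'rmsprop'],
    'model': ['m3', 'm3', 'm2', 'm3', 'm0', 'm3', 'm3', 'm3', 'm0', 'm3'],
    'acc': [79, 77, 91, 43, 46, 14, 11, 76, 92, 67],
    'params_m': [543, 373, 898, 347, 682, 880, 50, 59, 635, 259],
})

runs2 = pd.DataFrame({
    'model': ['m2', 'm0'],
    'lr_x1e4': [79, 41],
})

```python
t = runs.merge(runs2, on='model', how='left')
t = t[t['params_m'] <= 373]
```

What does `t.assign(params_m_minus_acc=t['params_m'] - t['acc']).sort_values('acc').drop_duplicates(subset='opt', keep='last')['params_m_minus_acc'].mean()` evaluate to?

merge on 'model' (how='left') → 10 rows:
       opt model  acc  params_m  lr_x1e4
0  rmsprop    m3   79       543      NaN
1     adam    m3   77       373      NaN
2  adagrad    m2   91       898     79.0
3  rmsprop    m3   43       347      NaN
4      sgd    m0   46       682     41.0
5      sgd    m3   14       880      NaN
6     adam    m3   11        50      NaN
7     adam    m3   76        59      NaN
8      sgd    m0   92       635     41.0
9  rmsprop    m3   67       259      NaN
filter rows where params_m <= 373:
       opt model  acc  params_m  lr_x1e4
1     adam    m3   77       373      NaN
3  rmsprop    m3   43       347      NaN
6     adam    m3   11        50      NaN
7     adam    m3   76        59      NaN
9  rmsprop    m3   67       259      NaN
add column params_m_minus_acc = t['params_m'] - t['acc']:
       opt model  acc  params_m  lr_x1e4  params_m_minus_acc
1     adam    m3   77       373      NaN                 296
3  rmsprop    m3   43       347      NaN                 304
6     adam    m3   11        50      NaN                  39
7     adam    m3   76        59      NaN                 -17
9  rmsprop    m3   67       259      NaN                 192
sort by acc:
       opt model  acc  params_m  lr_x1e4  params_m_minus_acc
6     adam    m3   11        50      NaN                  39
3  rmsprop    m3   43       347      NaN                 304
9  rmsprop    m3   67       259      NaN                 192
7     adam    m3   76        59      NaN                 -17
1     adam    m3   77       373      NaN                 296
drop duplicate opt (keep=last):
       opt model  acc  params_m  lr_x1e4  params_m_minus_acc
9  rmsprop    m3   67       259      NaN                 192
1     adam    m3   77       373      NaN                 296

244.0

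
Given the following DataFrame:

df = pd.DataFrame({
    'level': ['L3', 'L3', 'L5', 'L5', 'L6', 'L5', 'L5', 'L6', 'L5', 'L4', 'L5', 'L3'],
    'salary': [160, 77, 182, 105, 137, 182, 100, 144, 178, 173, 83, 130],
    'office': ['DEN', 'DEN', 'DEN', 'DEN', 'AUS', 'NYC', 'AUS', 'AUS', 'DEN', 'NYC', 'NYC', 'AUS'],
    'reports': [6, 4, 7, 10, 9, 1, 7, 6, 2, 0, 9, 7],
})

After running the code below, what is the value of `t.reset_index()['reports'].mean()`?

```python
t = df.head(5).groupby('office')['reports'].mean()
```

take first 5 rows:
  level  salary office  reports
0    L3     160    DEN        6
1    L3      77    DEN        4
2    L5     182    DEN        7
3    L5     105    DEN       10
4    L6     137    AUS        9
group by office, mean of reports:
office
AUS    9.00
DEN    6.75
Name: reports, dtype: float64
reset_index():
  office  reports
0    AUS     9.00
1    DEN     6.75

7.875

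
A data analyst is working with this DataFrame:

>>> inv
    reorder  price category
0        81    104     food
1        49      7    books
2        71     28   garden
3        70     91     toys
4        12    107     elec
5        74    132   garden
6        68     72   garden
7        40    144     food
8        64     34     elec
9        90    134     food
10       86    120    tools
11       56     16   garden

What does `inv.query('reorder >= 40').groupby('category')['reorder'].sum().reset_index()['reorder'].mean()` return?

filter rows where reorder >= 40:
    reorder  price category
0        81    104     food
1        49      7    books
2        71     28   garden
3        70     91     toys
5        74    132   garden
6        68     72   garden
7        40    144     food
8        64     34     elec
9        90    134     food
10       86    120    tools
11       56     16   garden
group by category, sum of reorder:
category
books      49
elec       64
food      211
garden    269
tools      86
toys       70
Name: reorder, dtype: int64
reset_index():
  category  reorder
0    books       49
1     elec       64
2     food      211
3   garden      269
4    tools       86
5     toys       70
So mean() = 124.833333333.

124.833333333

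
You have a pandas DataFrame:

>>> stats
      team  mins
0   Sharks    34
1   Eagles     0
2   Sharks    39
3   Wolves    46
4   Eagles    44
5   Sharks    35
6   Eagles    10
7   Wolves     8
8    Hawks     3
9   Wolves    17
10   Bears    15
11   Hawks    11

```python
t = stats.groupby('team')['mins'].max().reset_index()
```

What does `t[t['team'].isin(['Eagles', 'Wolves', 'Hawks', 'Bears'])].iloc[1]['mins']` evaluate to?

44

group by team, max of mins:
team
Bears     15
Eagles    44
Hawks     11
Sharks    39
Wolves    46
Name: mins, dtype: int64
reset_index():
     team  mins
0   Bears    15
1  Eagles    44
2   Hawks    11
3  Sharks    39
4  Wolves    46
filter rows where team in ['Eagles', 'Wolves', 'Hawks', 'Bears']:
     team  mins
0   Bears    15
1  Eagles    44
2   Hawks    11
4  Wolves    46
Finally, value at position 1, column 'mins' = 44.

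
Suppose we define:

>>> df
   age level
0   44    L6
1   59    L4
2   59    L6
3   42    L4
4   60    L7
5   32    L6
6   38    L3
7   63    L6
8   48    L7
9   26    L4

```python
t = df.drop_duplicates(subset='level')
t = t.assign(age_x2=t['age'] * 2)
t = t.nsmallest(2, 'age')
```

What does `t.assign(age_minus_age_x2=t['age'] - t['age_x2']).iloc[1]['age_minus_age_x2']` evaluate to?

-44

drop duplicate level (keep=first):
   age level
0   44    L6
1   59    L4
4   60    L7
6   38    L3
add column age_x2 = t['age'] * 2:
   age level  age_x2
0   44    L6      88
1   59    L4     118
4   60    L7     120
6   38    L3      76
take 2 rows with smallest age:
   age level  age_x2
6   38    L3      76
0   44    L6      88
add column age_minus_age_x2 = t['age'] - t['age_x2']:
   age level  age_x2  age_minus_age_x2
6   38    L3      76               -38
0   44    L6      88               -44
Then the value at position 1, column 'age_minus_age_x2': -44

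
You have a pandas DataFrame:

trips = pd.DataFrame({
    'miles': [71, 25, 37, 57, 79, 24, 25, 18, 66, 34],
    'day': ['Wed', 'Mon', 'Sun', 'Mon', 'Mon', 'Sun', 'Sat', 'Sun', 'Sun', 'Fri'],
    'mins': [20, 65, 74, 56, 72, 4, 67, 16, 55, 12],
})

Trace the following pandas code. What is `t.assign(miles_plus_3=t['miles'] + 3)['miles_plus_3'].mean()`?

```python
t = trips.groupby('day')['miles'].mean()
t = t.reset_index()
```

46.9833333333

group by day, mean of miles:
day
Fri    34.000000
Mon    53.666667
Sat    25.000000
Sun    36.250000
Wed    71.000000
Name: miles, dtype: float64
reset_index():
   day      miles
0  Fri  34.000000
1  Mon  53.666667
2  Sat  25.000000
3  Sun  36.250000
4  Wed  71.000000
add column miles_plus_3 = t['miles'] + 3:
   day      miles  miles_plus_3
0  Fri  34.000000     37.000000
1  Mon  53.666667     56.666667
2  Sat  25.000000     28.000000
3  Sun  36.250000     39.250000
4  Wed  71.000000     74.000000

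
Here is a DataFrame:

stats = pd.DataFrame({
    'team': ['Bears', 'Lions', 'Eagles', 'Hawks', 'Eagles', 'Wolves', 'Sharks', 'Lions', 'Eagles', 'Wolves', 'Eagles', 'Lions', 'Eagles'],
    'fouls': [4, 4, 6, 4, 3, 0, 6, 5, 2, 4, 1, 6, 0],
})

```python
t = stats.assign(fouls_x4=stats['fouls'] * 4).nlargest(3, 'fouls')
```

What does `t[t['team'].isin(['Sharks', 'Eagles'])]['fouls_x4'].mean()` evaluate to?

add column fouls_x4 = stats['fouls'] * 4:
      team  fouls  fouls_x4
0    Bears      4        16
1    Lions      4        16
2   Eagles      6        24
3    Hawks      4        16
4   Eagles      3        12
5   Wolves      0         0
6   Sharks      6        24
7    Lions      5        20
8   Eagles      2         8
9   Wolves      4        16
10  Eagles      1         4
11   Lions      6        24
12  Eagles      0         0
take 3 rows with largest fouls:
      team  fouls  fouls_x4
2   Eagles      6        24
6   Sharks      6        24
11   Lions      6        24
filter rows where team in ['Sharks', 'Eagles']:
     team  fouls  fouls_x4
2  Eagles      6        24
6  Sharks      6        24
mean of column 'fouls_x4' → 24.0

24.0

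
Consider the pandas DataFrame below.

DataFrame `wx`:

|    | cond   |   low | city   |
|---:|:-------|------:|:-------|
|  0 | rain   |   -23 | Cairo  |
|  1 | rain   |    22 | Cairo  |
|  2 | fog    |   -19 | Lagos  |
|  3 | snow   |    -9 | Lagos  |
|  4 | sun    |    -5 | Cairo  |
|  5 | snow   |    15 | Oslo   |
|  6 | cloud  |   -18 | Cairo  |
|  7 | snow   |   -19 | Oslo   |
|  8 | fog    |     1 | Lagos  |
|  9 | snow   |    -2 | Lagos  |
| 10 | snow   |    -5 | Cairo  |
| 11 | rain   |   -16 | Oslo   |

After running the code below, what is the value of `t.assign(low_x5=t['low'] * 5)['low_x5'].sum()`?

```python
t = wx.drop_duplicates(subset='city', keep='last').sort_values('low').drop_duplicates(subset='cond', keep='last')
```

-90

drop duplicate city (keep=last):
    cond  low   city
9   snow   -2  Lagos
10  snow   -5  Cairo
11  rain  -16   Oslo
sort by low:
    cond  low   city
11  rain  -16   Oslo
10  snow   -5  Cairo
9   snow   -2  Lagos
drop duplicate cond (keep=last):
    cond  low   city
11  rain  -16   Oslo
9   snow   -2  Lagos
add column low_x5 = t['low'] * 5:
    cond  low   city  low_x5
11  rain  -16   Oslo     -80
9   snow   -2  Lagos     -10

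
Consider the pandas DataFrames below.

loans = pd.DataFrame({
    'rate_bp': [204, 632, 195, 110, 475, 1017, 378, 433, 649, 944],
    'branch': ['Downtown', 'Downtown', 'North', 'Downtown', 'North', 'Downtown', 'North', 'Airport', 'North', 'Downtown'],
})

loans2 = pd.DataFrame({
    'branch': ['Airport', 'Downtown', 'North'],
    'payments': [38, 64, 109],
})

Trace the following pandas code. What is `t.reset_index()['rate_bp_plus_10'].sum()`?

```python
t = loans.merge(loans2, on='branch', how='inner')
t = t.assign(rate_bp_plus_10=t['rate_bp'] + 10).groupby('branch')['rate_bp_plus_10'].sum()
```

5137

merge on 'branch' (how='inner') → 10 rows:
   rate_bp    branch  payments
0      204  Downtown        64
1      632  Downtown        64
2      195     North       109
3      110  Downtown        64
4      475     North       109
5     1017  Downtown        64
6      378     North       109
7      433   Airport        38
8      649     North       109
9      944  Downtown        64
add column rate_bp_plus_10 = t['rate_bp'] + 10:
   rate_bp    branch  payments  rate_bp_plus_10
0      204  Downtown        64              214
1      632  Downtown        64              642
2      195     North       109              205
3      110  Downtown        64              120
4      475     North       109              485
5     1017  Downtown        64             1027
6      378     North       109              388
7      433   Airport        38              443
8      649     North       109              659
9      944  Downtown        64              954
group by branch, sum of rate_bp_plus_10:
branch
Airport      443
Downtown    2957
North       1737
Name: rate_bp_plus_10, dtype: int64
reset_index():
     branch  rate_bp_plus_10
0   Airport              443
1  Downtown             2957
2     North             1737
sum of column 'rate_bp_plus_10' → 5137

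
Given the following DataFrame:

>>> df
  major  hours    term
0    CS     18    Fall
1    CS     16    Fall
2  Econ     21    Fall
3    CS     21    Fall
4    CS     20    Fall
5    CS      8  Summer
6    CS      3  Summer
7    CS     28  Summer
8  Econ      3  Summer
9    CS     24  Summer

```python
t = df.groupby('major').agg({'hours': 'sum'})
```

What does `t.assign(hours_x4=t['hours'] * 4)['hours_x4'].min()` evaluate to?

group by major, sum of hours:
       hours
major       
CS       138
Econ      24
add column hours_x4 = t['hours'] * 4:
       hours  hours_x4
major                 
CS       138       552
Econ      24        96
Finally, min of column 'hours_x4' = 96.

96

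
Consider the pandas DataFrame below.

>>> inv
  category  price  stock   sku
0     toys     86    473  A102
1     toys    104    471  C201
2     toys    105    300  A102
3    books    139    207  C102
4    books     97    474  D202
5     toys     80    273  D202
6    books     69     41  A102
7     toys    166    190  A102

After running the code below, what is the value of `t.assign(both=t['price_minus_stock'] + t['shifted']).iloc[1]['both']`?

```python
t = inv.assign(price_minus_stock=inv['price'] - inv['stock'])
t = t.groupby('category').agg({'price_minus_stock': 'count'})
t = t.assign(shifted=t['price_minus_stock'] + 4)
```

14

add column price_minus_stock = inv['price'] - inv['stock']:
  category  price  stock   sku  price_minus_stock
0     toys     86    473  A102               -387
1     toys    104    471  C201               -367
2     toys    105    300  A102               -195
3    books    139    207  C102                -68
4    books     97    474  D202               -377
5     toys     80    273  D202               -193
6    books     69     41  A102                 28
7     toys    166    190  A102                -24
group by category, count of price_minus_stock:
          price_minus_stock
category                   
books                     3
toys                      5
add column shifted = t['price_minus_stock'] + 4:
          price_minus_stock  shifted
category                            
books                     3        7
toys                      5        9
add column both = t['price_minus_stock'] + t['shifted']:
          price_minus_stock  shifted  both
category                                  
books                     3        7    10
toys                      5        9    14
Taking the value at position 1, column 'both' gives 14.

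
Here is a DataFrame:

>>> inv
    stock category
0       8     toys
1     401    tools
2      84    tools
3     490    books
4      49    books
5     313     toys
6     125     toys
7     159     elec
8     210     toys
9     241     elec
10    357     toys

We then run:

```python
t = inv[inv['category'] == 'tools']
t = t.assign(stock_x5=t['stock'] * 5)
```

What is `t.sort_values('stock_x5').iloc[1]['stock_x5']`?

filter rows where category == 'tools':
   stock category
1    401    tools
2     84    tools
add column stock_x5 = t['stock'] * 5:
   stock category  stock_x5
1    401    tools      2005
2     84    tools       420
sort by stock_x5:
   stock category  stock_x5
2     84    tools       420
1    401    tools      2005
So iloc[1]['stock_x5'] = 2005.

2005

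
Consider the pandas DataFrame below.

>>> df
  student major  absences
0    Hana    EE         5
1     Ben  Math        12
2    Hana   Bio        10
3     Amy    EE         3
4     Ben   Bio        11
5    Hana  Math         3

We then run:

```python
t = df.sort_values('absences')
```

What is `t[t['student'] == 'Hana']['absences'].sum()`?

18

sort by absences:
  student major  absences
3     Amy    EE         3
5    Hana  Math         3
0    Hana    EE         5
2    Hana   Bio        10
4     Ben   Bio        11
1     Ben  Math        12
filter rows where student == 'Hana':
  student major  absences
5    Hana  Math         3
0    Hana    EE         5
2    Hana   Bio        10
So sum() = 18.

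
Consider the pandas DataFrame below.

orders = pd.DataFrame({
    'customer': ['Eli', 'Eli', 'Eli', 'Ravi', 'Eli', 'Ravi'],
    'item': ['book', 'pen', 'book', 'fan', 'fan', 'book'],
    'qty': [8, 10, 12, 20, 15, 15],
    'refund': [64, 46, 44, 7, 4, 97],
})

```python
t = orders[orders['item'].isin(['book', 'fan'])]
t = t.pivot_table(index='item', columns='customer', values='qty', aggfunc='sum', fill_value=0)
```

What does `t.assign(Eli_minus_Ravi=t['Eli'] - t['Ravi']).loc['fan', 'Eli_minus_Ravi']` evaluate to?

-5

filter rows where item in ['book', 'fan']:
  customer  item  qty  refund
0      Eli  book    8      64
2      Eli  book   12      44
3     Ravi   fan   20       7
4      Eli   fan   15       4
5     Ravi  book   15      97
pivot: rows=item, cols=customer, sum(qty):
customer  Eli  Ravi
item               
book       20    15
fan        15    20
add column Eli_minus_Ravi = t['Eli'] - t['Ravi']:
customer  Eli  Ravi  Eli_minus_Ravi
item                               
book       20    15               5
fan        15    20              -5
Reading off the value at row 'fan', column 'Eli_minus_Ravi', we get -5.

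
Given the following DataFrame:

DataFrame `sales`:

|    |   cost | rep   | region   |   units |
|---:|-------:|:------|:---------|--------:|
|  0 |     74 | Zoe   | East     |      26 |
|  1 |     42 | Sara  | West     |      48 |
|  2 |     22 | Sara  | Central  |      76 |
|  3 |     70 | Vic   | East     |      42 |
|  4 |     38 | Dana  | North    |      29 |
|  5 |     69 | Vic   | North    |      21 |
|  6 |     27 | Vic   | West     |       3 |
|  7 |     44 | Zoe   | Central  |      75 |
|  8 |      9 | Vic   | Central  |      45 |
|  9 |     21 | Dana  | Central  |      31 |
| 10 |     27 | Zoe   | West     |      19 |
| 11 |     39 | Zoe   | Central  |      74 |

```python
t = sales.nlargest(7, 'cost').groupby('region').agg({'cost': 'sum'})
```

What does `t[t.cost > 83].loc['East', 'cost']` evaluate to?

take 7 rows with largest cost:
    cost   rep   region  units
0     74   Zoe     East     26
3     70   Vic     East     42
5     69   Vic    North     21
7     44   Zoe  Central     75
1     42  Sara     West     48
11    39   Zoe  Central     74
4     38  Dana    North     29
group by region, sum of cost:
         cost
region       
Central    83
East      144
North     107
West       42
filter rows where cost > 83:
        cost
region      
East     144
North    107
The value at row 'East', column 'cost' is 144.

144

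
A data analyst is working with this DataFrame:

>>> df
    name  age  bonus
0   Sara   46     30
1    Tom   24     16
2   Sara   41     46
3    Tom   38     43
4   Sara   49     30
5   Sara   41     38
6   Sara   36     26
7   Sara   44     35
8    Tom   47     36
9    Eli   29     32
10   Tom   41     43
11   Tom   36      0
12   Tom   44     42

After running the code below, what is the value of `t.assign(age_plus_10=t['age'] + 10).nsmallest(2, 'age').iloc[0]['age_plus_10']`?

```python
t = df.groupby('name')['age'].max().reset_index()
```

39

group by name, max of age:
name
Eli     29
Sara    49
Tom     47
Name: age, dtype: int64
reset_index():
   name  age
0   Eli   29
1  Sara   49
2   Tom   47
add column age_plus_10 = t['age'] + 10:
   name  age  age_plus_10
0   Eli   29           39
1  Sara   49           59
2   Tom   47           57
take 2 rows with smallest age:
  name  age  age_plus_10
0  Eli   29           39
2  Tom   47           57
Hence 39.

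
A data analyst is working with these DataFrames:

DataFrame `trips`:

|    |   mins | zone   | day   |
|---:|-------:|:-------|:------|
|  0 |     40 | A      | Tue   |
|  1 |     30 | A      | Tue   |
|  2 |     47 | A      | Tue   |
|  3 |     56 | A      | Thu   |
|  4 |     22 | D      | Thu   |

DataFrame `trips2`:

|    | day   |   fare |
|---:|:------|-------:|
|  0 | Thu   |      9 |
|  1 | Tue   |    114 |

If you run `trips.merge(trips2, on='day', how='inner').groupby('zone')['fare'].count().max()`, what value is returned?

merge on 'day' (how='inner') → 5 rows:
   mins zone  day  fare
0    40    A  Tue   114
1    30    A  Tue   114
2    47    A  Tue   114
3    56    A  Thu     9
4    22    D  Thu     9
group by zone, count of fare:
zone
A    4
D    1
Name: fare, dtype: int64

4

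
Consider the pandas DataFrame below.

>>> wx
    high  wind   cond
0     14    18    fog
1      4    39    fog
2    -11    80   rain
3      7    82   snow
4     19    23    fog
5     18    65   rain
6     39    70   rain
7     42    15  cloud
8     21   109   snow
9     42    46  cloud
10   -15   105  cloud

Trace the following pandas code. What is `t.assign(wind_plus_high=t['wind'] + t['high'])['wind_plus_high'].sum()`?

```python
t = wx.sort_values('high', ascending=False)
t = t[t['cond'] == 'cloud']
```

sort by high descending:
    high  wind   cond
7     42    15  cloud
9     42    46  cloud
6     39    70   rain
8     21   109   snow
4     19    23    fog
5     18    65   rain
0     14    18    fog
3      7    82   snow
1      4    39    fog
2    -11    80   rain
10   -15   105  cloud
filter rows where cond == 'cloud':
    high  wind   cond
7     42    15  cloud
9     42    46  cloud
10   -15   105  cloud
add column wind_plus_high = t['wind'] + t['high']:
    high  wind   cond  wind_plus_high
7     42    15  cloud              57
9     42    46  cloud              88
10   -15   105  cloud              90
Hence 235.

235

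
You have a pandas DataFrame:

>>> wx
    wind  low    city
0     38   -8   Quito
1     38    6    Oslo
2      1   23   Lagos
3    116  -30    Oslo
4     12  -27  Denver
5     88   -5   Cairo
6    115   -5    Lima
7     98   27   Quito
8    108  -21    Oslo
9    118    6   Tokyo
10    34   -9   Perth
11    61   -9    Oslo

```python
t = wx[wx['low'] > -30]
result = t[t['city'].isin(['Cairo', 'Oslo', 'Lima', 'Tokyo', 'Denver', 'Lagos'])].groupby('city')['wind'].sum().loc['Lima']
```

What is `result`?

filter rows where low > -30:
    wind  low    city
0     38   -8   Quito
1     38    6    Oslo
2      1   23   Lagos
4     12  -27  Denver
5     88   -5   Cairo
6    115   -5    Lima
7     98   27   Quito
8    108  -21    Oslo
9    118    6   Tokyo
10    34   -9   Perth
11    61   -9    Oslo
filter rows where city in ['Cairo', 'Oslo', 'Lima', 'Tokyo', 'Denver', 'Lagos']:
    wind  low    city
1     38    6    Oslo
2      1   23   Lagos
4     12  -27  Denver
5     88   -5   Cairo
6    115   -5    Lima
8    108  -21    Oslo
9    118    6   Tokyo
11    61   -9    Oslo
group by city, sum of wind:
city
Cairo      88
Denver     12
Lagos       1
Lima      115
Oslo      207
Tokyo     118
Name: wind, dtype: int64

115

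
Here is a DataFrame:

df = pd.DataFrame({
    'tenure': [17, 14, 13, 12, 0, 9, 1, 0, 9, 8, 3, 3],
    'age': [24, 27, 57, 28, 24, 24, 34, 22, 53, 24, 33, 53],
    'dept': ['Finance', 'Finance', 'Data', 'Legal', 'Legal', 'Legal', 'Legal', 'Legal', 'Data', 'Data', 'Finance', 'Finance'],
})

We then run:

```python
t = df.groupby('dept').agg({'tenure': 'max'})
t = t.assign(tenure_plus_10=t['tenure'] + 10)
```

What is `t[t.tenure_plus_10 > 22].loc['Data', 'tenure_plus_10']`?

group by dept, max of tenure:
         tenure
dept           
Data         13
Finance      17
Legal        12
add column tenure_plus_10 = t['tenure'] + 10:
         tenure  tenure_plus_10
dept                           
Data         13              23
Finance      17              27
Legal        12              22
filter rows where tenure_plus_10 > 22:
         tenure  tenure_plus_10
dept                           
Data         13              23
Finance      17              27

23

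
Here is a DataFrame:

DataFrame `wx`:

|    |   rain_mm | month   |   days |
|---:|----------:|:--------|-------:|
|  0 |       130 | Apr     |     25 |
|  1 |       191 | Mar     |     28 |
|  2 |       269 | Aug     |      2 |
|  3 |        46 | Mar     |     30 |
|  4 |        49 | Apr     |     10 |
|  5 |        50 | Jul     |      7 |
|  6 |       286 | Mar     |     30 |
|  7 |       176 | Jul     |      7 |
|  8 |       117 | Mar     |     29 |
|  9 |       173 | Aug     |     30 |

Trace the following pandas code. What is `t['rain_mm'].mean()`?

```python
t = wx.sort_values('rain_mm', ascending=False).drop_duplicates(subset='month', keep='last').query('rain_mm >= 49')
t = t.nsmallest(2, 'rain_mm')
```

49.5

sort by rain_mm descending:
   rain_mm month  days
6      286   Mar    30
2      269   Aug     2
1      191   Mar    28
7      176   Jul     7
9      173   Aug    30
0      130   Apr    25
8      117   Mar    29
5       50   Jul     7
4       49   Apr    10
3       46   Mar    30
drop duplicate month (keep=last):
   rain_mm month  days
9      173   Aug    30
5       50   Jul     7
4       49   Apr    10
3       46   Mar    30
filter rows where rain_mm >= 49:
   rain_mm month  days
9      173   Aug    30
5       50   Jul     7
4       49   Apr    10
take 2 rows with smallest rain_mm:
   rain_mm month  days
4       49   Apr    10
5       50   Jul     7
Finally, mean of column 'rain_mm' = 49.5.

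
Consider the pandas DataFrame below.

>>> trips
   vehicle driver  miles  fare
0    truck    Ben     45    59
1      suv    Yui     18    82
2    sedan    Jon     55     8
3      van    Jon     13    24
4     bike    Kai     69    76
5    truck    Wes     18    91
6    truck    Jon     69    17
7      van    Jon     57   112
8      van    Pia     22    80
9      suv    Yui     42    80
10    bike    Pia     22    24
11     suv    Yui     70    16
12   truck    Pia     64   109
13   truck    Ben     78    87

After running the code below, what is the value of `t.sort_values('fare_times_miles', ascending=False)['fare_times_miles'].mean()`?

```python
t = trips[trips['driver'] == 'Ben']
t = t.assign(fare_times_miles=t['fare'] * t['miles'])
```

4720.5

filter rows where driver == 'Ben':
   vehicle driver  miles  fare
0    truck    Ben     45    59
13   truck    Ben     78    87
add column fare_times_miles = t['fare'] * t['miles']:
   vehicle driver  miles  fare  fare_times_miles
0    truck    Ben     45    59              2655
13   truck    Ben     78    87              6786
sort by fare_times_miles descending:
   vehicle driver  miles  fare  fare_times_miles
13   truck    Ben     78    87              6786
0    truck    Ben     45    59              2655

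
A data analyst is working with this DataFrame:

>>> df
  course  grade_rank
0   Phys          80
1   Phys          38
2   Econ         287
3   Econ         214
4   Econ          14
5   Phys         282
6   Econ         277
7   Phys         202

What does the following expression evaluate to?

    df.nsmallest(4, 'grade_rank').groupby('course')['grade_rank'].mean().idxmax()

Phys

take 4 rows with smallest grade_rank:
  course  grade_rank
4   Econ          14
1   Phys          38
0   Phys          80
7   Phys         202
group by course, mean of grade_rank:
course
Econ     14.000000
Phys    106.666667
Name: grade_rank, dtype: float64
So idxmax() = Phys.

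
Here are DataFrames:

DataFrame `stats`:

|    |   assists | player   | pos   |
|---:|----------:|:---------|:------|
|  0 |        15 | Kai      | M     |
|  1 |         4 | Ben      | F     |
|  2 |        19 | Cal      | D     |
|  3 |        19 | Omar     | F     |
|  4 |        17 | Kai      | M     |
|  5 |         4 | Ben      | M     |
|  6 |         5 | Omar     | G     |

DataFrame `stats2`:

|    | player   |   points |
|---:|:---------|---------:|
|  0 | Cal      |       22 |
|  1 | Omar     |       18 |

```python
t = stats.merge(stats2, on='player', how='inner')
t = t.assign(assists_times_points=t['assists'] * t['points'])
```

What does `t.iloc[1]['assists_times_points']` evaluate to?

342

merge on 'player' (how='inner') → 3 rows:
   assists player pos  points
0       19    Cal   D      22
1       19   Omar   F      18
2        5   Omar   G      18
add column assists_times_points = t['assists'] * t['points']:
   assists player pos  points  assists_times_points
0       19    Cal   D      22                   418
1       19   Omar   F      18                   342
2        5   Omar   G      18                    90
value at position 1, column 'assists_times_points' → 342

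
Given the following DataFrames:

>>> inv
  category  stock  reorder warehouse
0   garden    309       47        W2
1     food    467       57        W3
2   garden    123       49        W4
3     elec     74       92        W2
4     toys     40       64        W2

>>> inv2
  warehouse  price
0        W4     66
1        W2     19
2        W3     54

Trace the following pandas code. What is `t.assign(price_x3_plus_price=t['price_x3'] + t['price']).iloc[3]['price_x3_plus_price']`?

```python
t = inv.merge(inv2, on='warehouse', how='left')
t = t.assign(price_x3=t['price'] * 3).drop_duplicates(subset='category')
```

76

merge on 'warehouse' (how='left') → 5 rows:
  category  stock  reorder warehouse  price
0   garden    309       47        W2     19
1     food    467       57        W3     54
2   garden    123       49        W4     66
3     elec     74       92        W2     19
4     toys     40       64        W2     19
add column price_x3 = t['price'] * 3:
  category  stock  reorder warehouse  price  price_x3
0   garden    309       47        W2     19        57
1     food    467       57        W3     54       162
2   garden    123       49        W4     66       198
3     elec     74       92        W2     19        57
4     toys     40       64        W2     19        57
drop duplicate category (keep=first):
  category  stock  reorder warehouse  price  price_x3
0   garden    309       47        W2     19        57
1     food    467       57        W3     54       162
3     elec     74       92        W2     19        57
4     toys     40       64        W2     19        57
add column price_x3_plus_price = t['price_x3'] + t['price']:
  category  stock  reorder warehouse  price  price_x3  price_x3_plus_price
0   garden    309       47        W2     19        57                   76
1     food    467       57        W3     54       162                  216
3     elec     74       92        W2     19        57                   76
4     toys     40       64        W2     19        57                   76
value at position 3, column 'price_x3_plus_price' → 76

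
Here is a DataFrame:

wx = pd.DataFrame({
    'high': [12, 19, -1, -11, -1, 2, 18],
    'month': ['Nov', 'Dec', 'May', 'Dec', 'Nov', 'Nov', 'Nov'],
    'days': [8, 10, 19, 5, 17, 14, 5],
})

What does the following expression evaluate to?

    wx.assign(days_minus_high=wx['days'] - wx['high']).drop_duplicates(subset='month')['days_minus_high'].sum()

add column days_minus_high = wx['days'] - wx['high']:
   high month  days  days_minus_high
0    12   Nov     8               -4
1    19   Dec    10               -9
2    -1   May    19               20
3   -11   Dec     5               16
4    -1   Nov    17               18
5     2   Nov    14               12
6    18   Nov     5              -13
drop duplicate month (keep=first):
   high month  days  days_minus_high
0    12   Nov     8               -4
1    19   Dec    10               -9
2    -1   May    19               20
Then the sum of column 'days_minus_high': 7

7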